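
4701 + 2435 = 7136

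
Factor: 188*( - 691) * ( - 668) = 2^4*47^1*167^1*691^1  =  86778544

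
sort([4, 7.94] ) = [4,7.94 ]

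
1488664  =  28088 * 53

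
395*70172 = 27717940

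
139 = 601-462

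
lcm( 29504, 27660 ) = 442560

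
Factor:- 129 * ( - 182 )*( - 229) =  - 2^1*3^1 * 7^1 * 13^1*43^1*229^1 =- 5376462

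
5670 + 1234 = 6904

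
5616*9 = 50544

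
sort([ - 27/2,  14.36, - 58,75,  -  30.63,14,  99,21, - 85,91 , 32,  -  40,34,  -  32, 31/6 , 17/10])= [-85,- 58,-40, - 32, - 30.63,-27/2,17/10,31/6,14 , 14.36,21, 32, 34,75 , 91,  99 ]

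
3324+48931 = 52255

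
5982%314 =16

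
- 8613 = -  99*87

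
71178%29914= 11350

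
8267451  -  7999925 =267526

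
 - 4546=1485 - 6031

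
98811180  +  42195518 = 141006698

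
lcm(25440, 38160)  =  76320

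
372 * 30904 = 11496288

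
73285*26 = 1905410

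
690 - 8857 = -8167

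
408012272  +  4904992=412917264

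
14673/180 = 4891/60= 81.52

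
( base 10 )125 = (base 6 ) 325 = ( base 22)5F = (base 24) 55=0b1111101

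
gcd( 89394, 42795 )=951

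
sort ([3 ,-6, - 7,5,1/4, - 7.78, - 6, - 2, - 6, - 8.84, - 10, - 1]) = [ - 10, - 8.84 , - 7.78 ,-7 , - 6, - 6, - 6, - 2, - 1,1/4,3,5]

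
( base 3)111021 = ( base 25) e8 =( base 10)358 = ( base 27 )d7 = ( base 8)546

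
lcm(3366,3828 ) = 195228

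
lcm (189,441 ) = 1323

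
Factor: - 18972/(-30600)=31/50 = 2^( - 1 )*  5^(- 2 )*31^1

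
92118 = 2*46059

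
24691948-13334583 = 11357365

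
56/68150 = 28/34075 = 0.00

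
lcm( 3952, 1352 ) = 51376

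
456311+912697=1369008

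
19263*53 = 1020939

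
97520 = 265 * 368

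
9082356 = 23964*379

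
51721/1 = 51721 = 51721.00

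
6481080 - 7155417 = - 674337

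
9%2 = 1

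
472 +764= 1236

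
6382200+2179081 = 8561281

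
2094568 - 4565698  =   - 2471130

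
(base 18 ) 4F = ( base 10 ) 87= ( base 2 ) 1010111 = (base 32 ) 2n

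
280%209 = 71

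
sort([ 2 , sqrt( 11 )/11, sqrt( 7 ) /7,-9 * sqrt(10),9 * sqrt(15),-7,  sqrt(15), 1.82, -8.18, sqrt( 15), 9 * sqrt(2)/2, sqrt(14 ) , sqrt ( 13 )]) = [-9*sqrt(10),-8.18, - 7,sqrt(11) /11, sqrt( 7 )/7,1.82  ,  2 , sqrt(13), sqrt( 14),sqrt(15),sqrt( 15), 9*sqrt( 2 ) /2,9 *sqrt( 15 ) ]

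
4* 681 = 2724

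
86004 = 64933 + 21071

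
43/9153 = 43/9153 = 0.00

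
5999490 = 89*67410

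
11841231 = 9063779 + 2777452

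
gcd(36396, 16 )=4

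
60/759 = 20/253 =0.08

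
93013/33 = 2818 + 19/33 = 2818.58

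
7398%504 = 342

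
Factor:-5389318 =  - 2^1*11^1 * 199^1*1231^1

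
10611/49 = 216 + 27/49 = 216.55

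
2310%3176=2310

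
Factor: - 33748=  - 2^2 * 11^1*13^1*59^1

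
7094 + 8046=15140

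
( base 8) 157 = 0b1101111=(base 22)51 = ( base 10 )111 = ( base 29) 3o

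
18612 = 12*1551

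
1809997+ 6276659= 8086656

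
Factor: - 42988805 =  - 5^1*163^1 *52747^1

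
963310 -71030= 892280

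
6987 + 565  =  7552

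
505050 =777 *650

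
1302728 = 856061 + 446667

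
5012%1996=1020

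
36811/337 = 109 + 78/337 = 109.23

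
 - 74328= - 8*9291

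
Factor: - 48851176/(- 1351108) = 2^1*181^1*3067^1*30707^(-1) = 1110254/30707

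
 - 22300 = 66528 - 88828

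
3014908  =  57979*52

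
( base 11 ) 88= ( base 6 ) 240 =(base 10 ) 96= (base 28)3C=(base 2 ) 1100000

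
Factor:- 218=-2^1*109^1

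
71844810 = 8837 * 8130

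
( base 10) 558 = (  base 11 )468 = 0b1000101110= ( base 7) 1425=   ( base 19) 1a7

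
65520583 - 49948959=15571624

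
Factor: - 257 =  - 257^1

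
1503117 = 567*2651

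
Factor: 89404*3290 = 294139160 = 2^3 * 5^1*7^2*31^1*47^1 * 103^1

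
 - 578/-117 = 4 + 110/117 = 4.94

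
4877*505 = 2462885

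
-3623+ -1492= -5115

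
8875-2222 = 6653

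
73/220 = 73/220 =0.33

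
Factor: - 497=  -7^1*71^1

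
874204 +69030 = 943234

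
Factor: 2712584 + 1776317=4488901 = 17^1*264053^1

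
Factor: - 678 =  - 2^1*3^1*113^1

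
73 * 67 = 4891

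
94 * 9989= 938966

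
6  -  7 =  - 1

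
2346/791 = 2346/791 = 2.97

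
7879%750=379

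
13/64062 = 13/64062 = 0.00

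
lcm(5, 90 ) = 90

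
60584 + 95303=155887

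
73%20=13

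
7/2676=7/2676 = 0.00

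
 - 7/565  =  -1 + 558/565 = -0.01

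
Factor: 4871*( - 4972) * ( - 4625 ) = 112011080500 = 2^2 * 5^3*11^1*37^1*  113^1* 4871^1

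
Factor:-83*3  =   - 3^1*83^1=-249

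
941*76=71516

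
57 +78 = 135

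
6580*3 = 19740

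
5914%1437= 166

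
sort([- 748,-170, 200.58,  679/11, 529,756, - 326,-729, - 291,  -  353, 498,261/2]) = [-748,- 729,  -  353, - 326, - 291, - 170,  679/11, 261/2 , 200.58, 498, 529,756] 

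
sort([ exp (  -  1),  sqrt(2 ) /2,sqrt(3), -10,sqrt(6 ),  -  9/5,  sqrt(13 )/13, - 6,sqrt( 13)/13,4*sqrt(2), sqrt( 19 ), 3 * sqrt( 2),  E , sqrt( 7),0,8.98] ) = [ - 10,-6, - 9/5,0, sqrt(13) /13,sqrt(13 ) /13,  exp ( - 1 ),sqrt( 2 ) /2,sqrt(3),sqrt(6 ), sqrt(7 ),E, 3*sqrt(2), sqrt(19),  4*sqrt(2 ),8.98] 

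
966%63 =21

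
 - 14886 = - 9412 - 5474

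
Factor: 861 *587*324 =163751868 = 2^2 *3^5*7^1 * 41^1 *587^1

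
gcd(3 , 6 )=3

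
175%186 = 175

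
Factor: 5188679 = 5188679^1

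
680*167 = 113560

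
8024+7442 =15466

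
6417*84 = 539028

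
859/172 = 4+ 171/172 = 4.99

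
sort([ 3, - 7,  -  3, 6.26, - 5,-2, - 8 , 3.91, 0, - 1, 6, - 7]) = [ - 8,  -  7, - 7, -5, - 3, - 2, - 1, 0, 3, 3.91, 6 , 6.26]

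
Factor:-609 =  - 3^1*7^1*29^1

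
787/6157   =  787/6157 = 0.13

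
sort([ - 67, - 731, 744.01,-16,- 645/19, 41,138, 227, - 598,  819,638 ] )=[ - 731, - 598, - 67, - 645/19, - 16,41, 138,  227,638, 744.01,819 ] 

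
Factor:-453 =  - 3^1*151^1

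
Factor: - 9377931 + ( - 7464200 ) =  - 16842131^1= - 16842131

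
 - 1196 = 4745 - 5941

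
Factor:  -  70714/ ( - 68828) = 2^ ( - 1 )* 7^1*5051^1*17207^(  -  1)  =  35357/34414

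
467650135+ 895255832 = 1362905967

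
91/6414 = 91/6414 = 0.01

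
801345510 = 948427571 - 147082061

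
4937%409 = 29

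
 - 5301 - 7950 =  - 13251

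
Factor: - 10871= - 7^1 * 1553^1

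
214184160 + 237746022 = 451930182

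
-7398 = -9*822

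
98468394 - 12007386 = 86461008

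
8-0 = 8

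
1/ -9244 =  - 1/9244=- 0.00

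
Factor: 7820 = 2^2*5^1*17^1*23^1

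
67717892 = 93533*724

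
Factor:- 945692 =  - 2^2 *11^1 * 21493^1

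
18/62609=18/62609  =  0.00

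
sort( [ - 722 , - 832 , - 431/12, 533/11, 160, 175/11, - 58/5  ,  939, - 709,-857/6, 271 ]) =[ - 832, - 722,- 709, - 857/6 , - 431/12, - 58/5,  175/11,533/11,160,271, 939]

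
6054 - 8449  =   - 2395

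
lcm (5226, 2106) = 141102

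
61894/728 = 4421/52=85.02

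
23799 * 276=6568524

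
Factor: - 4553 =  - 29^1 * 157^1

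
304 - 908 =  - 604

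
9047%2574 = 1325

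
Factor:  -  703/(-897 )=3^( - 1)*13^( - 1)*19^1*23^( - 1)*37^1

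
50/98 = 25/49= 0.51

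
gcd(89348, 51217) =1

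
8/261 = 8/261  =  0.03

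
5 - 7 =-2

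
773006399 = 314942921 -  - 458063478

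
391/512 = 391/512 = 0.76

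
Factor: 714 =2^1*3^1*7^1*17^1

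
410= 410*1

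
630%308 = 14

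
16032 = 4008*4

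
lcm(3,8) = 24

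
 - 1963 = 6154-8117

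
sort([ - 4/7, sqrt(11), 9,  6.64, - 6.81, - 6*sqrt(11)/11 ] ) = [ - 6.81, - 6*sqrt( 11) /11,-4/7,sqrt( 11), 6.64,9 ] 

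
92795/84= 1104 + 59/84 = 1104.70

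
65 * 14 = 910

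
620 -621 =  -1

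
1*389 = 389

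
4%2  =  0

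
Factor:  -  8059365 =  - 3^3*5^1*59699^1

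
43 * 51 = 2193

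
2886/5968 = 1443/2984 = 0.48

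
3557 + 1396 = 4953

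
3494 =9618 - 6124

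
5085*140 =711900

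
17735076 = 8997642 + 8737434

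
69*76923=5307687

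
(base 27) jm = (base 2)1000010111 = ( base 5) 4120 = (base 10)535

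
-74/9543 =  - 1 + 9469/9543= - 0.01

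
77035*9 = 693315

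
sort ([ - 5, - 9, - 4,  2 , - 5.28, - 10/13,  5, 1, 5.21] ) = [  -  9, - 5.28, - 5, -4, - 10/13, 1,  2,5,  5.21] 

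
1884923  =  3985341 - 2100418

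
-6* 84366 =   -  506196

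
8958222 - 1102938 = 7855284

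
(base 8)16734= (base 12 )4510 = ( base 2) 1110111011100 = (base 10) 7644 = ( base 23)EA8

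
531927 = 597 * 891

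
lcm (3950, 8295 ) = 82950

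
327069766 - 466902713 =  - 139832947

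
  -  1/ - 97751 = 1/97751 = 0.00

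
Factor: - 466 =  - 2^1*233^1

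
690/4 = 345/2 = 172.50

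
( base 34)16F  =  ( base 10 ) 1375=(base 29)1IC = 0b10101011111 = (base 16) 55F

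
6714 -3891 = 2823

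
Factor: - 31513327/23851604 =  - 2^( - 2 )*7^( - 1)*113^1*278879^1*851843^( - 1)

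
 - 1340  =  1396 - 2736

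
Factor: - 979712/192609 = - 2^8*3^( -2 )*43^1*89^1*21401^( - 1) 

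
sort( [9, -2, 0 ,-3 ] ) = [ - 3, -2 , 0, 9]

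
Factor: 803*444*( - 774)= - 275955768 = - 2^3*3^3*11^1*37^1*43^1*73^1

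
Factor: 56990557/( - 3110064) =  -2^( - 4)*3^(-1)*13^1 * 19^1* 179^1*1289^1* 64793^ ( - 1)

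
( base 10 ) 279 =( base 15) 139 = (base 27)a9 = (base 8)427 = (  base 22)cf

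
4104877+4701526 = 8806403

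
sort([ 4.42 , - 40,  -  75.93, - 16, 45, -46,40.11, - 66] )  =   [ - 75.93,- 66,  -  46,- 40, - 16, 4.42,40.11,45 ] 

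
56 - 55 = 1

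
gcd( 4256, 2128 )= 2128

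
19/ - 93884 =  - 1 + 93865/93884 = -0.00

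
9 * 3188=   28692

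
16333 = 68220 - 51887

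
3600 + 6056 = 9656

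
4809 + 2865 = 7674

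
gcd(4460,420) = 20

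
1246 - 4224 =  - 2978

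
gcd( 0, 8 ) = 8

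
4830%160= 30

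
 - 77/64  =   - 2 + 51/64 = - 1.20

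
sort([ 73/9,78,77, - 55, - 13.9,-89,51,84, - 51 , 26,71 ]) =[- 89, - 55,  -  51, - 13.9, 73/9, 26,51,71,77,78,84]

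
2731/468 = 2731/468 = 5.84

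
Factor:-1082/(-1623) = 2/3 = 2^1  *3^( - 1) 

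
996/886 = 498/443 = 1.12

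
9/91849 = 9/91849 = 0.00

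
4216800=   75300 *56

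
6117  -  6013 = 104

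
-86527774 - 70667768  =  -157195542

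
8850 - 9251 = -401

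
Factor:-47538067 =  - 107^1*444281^1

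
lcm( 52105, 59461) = 5054185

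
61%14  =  5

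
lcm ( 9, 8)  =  72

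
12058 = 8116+3942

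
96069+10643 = 106712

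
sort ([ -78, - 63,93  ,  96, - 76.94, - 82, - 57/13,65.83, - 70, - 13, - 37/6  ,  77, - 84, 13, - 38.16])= [ - 84, - 82, - 78, - 76.94  , - 70, - 63, - 38.16,- 13, - 37/6, - 57/13, 13, 65.83, 77, 93,96] 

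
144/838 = 72/419 = 0.17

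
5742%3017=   2725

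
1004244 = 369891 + 634353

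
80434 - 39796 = 40638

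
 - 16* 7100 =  -113600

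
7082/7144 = 3541/3572 = 0.99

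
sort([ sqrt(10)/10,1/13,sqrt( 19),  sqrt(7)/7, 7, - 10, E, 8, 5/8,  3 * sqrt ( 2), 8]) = [-10,1/13,  sqrt (10)/10, sqrt (7)/7, 5/8,E , 3 * sqrt ( 2 ),sqrt(19),7,8, 8 ] 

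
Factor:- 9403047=-3^4*29^1*4003^1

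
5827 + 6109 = 11936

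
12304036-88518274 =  - 76214238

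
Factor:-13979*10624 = -2^7*7^1*83^1*1997^1 = - 148512896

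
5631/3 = 1877 = 1877.00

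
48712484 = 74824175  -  26111691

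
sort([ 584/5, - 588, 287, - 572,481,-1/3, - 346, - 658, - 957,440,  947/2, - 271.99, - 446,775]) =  [ - 957, - 658, - 588, - 572, - 446,-346, - 271.99,-1/3,584/5 , 287,440,947/2,481,775 ]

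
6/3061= 6/3061 = 0.00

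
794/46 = 397/23 = 17.26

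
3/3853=3/3853 = 0.00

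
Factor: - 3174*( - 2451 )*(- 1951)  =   - 2^1*3^2 * 19^1*23^2*43^1*1951^1 = - 15177753774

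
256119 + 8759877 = 9015996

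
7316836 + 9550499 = 16867335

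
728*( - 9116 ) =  - 6636448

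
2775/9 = 925/3 = 308.33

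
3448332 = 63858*54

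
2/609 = 2/609  =  0.00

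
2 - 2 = 0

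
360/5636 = 90/1409 = 0.06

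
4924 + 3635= 8559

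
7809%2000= 1809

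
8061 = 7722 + 339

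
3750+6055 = 9805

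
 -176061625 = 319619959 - 495681584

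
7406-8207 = - 801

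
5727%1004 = 707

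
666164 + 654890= 1321054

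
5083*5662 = 28779946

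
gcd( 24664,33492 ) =4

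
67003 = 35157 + 31846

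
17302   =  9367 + 7935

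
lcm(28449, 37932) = 113796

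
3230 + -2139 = 1091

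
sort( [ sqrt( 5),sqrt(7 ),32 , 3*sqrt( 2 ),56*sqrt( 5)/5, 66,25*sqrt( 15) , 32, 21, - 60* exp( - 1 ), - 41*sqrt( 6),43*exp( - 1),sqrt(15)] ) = [ - 41 * sqrt(6 ), - 60*exp( - 1),sqrt( 5),sqrt(7 ),sqrt(15), 3*sqrt( 2), 43  *  exp(-1),21,56*sqrt(5 ) /5,32,32 , 66,25*sqrt( 15) ] 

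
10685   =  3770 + 6915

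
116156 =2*58078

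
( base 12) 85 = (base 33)32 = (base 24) 45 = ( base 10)101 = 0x65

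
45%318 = 45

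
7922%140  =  82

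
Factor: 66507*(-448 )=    - 2^6*3^1*7^2*3167^1 = - 29795136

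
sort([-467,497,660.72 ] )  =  [ - 467,497,  660.72]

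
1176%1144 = 32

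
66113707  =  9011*7337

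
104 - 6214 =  - 6110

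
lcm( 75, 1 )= 75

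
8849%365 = 89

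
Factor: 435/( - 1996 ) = -2^( - 2 )*3^1 * 5^1 * 29^1*499^( - 1)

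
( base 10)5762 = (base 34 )4XG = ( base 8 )13202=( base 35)4om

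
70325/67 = 70325/67 = 1049.63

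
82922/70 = 1184 + 3/5 = 1184.60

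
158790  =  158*1005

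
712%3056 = 712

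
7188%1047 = 906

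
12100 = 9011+3089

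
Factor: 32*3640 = 2^8 * 5^1* 7^1 * 13^1 = 116480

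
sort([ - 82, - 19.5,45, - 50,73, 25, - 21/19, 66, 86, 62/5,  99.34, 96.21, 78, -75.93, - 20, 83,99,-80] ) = [  -  82, - 80, - 75.93, - 50 , - 20, - 19.5, - 21/19,62/5, 25,45, 66,73, 78,83, 86 , 96.21, 99, 99.34] 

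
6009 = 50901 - 44892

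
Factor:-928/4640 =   -  1/5 = - 5^ ( - 1)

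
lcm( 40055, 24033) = 120165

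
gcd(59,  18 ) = 1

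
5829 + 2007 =7836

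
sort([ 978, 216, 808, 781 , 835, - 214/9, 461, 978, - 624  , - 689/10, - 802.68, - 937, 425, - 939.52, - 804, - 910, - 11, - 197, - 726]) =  [ - 939.52 , - 937, - 910, - 804,  -  802.68,-726,-624, - 197, - 689/10 , - 214/9  , - 11, 216, 425,461,  781, 808, 835,978,  978]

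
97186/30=3239 + 8/15 = 3239.53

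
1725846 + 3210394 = 4936240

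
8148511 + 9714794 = 17863305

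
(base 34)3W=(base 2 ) 10000110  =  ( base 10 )134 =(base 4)2012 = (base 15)8E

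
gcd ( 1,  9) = 1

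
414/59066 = 207/29533=0.01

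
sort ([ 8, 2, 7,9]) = [ 2, 7, 8, 9] 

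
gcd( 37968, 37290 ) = 678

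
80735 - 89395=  - 8660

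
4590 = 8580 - 3990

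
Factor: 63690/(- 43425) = -2^1* 3^( - 1 )*5^(- 1)*11^1 = -22/15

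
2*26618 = 53236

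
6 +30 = 36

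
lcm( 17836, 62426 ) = 124852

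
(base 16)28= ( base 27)1D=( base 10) 40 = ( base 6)104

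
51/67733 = 51/67733  =  0.00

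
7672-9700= -2028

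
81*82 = 6642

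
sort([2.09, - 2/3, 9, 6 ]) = [ - 2/3, 2.09, 6, 9] 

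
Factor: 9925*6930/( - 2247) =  - 2^1*3^1*5^3 * 11^1  *107^( - 1 )*397^1 = -3275250/107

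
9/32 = 9/32 = 0.28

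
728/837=728/837 = 0.87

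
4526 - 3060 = 1466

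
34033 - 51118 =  - 17085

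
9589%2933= 790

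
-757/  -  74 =757/74 =10.23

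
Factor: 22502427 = 3^1*149^1*50341^1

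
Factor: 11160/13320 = 31/37  =  31^1*37^(  -  1) 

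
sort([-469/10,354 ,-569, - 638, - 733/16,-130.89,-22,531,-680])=[ - 680, - 638, - 569, - 130.89, - 469/10, - 733/16,-22, 354,531 ]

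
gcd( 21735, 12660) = 15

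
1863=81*23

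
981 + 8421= 9402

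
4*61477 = 245908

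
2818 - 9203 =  - 6385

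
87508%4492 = 2160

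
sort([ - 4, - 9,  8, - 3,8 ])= [ - 9, - 4, - 3,  8, 8] 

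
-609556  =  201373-810929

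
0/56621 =0=0.00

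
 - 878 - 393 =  - 1271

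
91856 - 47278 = 44578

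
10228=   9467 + 761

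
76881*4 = 307524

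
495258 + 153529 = 648787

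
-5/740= - 1/148  =  -0.01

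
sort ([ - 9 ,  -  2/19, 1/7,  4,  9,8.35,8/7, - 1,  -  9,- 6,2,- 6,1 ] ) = [-9, - 9 , -6, - 6, - 1,-2/19 , 1/7 , 1, 8/7,2,  4, 8.35, 9 ] 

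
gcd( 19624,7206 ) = 2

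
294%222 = 72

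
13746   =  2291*6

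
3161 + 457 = 3618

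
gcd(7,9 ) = 1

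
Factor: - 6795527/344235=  - 3^ ( - 1 )*5^(-1 )*53^( - 1)*433^( - 1)*6795527^1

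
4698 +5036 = 9734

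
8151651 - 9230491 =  -1078840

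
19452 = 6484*3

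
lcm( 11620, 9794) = 685580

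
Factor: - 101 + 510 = 409^1 = 409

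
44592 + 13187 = 57779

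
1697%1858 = 1697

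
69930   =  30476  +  39454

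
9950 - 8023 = 1927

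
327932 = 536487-208555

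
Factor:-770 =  - 2^1*5^1*7^1 * 11^1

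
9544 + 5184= 14728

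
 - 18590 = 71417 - 90007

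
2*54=108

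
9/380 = 9/380 = 0.02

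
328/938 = 164/469=0.35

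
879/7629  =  293/2543=0.12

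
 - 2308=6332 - 8640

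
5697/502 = 5697/502 = 11.35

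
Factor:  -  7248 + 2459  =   - 4789^1= -4789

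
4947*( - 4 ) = -19788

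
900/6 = 150 = 150.00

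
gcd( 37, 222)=37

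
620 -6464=-5844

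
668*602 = 402136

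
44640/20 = 2232 = 2232.00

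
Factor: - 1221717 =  - 3^1*7^2*8311^1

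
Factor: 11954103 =3^1*7^1*569243^1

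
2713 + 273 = 2986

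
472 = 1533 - 1061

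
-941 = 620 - 1561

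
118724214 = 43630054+75094160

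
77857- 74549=3308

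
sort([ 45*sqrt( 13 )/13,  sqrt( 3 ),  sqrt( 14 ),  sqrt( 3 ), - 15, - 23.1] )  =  [ - 23.1, - 15,  sqrt (3 ),  sqrt( 3), sqrt(14), 45 * sqrt ( 13 )/13 ]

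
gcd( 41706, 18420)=6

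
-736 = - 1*736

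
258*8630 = 2226540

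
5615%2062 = 1491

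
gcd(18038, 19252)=2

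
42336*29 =1227744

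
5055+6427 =11482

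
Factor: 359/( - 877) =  - 359^1*877^ ( - 1)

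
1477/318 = 4 + 205/318 = 4.64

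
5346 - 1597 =3749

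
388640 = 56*6940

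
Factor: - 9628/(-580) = 5^( - 1)*83^1 = 83/5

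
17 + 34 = 51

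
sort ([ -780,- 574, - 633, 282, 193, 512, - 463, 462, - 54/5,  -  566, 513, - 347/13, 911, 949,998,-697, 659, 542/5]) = [ -780, - 697, - 633,-574, - 566, - 463, -347/13 ,-54/5, 542/5, 193, 282, 462, 512,513, 659,911, 949, 998 ] 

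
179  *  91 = 16289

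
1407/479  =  1407/479=2.94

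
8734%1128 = 838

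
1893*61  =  115473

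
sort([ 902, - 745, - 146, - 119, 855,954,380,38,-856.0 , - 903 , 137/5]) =[  -  903,  -  856.0,  -  745 , -146 , - 119,137/5, 38,380, 855,  902, 954]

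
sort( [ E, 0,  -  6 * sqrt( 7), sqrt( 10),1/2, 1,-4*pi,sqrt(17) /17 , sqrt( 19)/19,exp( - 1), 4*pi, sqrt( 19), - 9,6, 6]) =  [ - 6*sqrt (7), - 4*pi,-9,0, sqrt( 19 )/19,sqrt (17) /17, exp( - 1), 1/2,  1,E, sqrt( 10),sqrt(19),6,6,  4*pi]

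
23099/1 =23099 = 23099.00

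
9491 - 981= 8510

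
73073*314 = 22944922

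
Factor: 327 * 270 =88290 = 2^1* 3^4 * 5^1*109^1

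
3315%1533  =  249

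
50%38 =12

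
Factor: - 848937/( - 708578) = 2^ (-1 ) * 3^1* 13^( - 1 )*61^1*4639^1*27253^( - 1)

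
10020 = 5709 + 4311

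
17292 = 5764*3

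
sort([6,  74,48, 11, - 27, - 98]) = [-98,-27, 6, 11, 48, 74]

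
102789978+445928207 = 548718185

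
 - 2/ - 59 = 2/59 = 0.03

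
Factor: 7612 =2^2*11^1*173^1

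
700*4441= 3108700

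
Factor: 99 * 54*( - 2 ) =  - 10692= - 2^2*3^5*11^1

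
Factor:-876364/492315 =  - 2^2*3^( - 1)*5^( - 1) * 23^( - 1 )*1427^( - 1) * 219091^1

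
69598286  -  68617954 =980332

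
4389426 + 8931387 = 13320813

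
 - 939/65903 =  - 1  +  64964/65903 = -0.01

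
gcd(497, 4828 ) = 71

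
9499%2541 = 1876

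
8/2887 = 8/2887 = 0.00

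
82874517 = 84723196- 1848679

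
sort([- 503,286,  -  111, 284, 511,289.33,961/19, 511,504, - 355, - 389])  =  [ - 503, - 389, - 355,-111,961/19, 284,286,289.33,504,511, 511]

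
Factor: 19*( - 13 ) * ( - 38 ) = 2^1*13^1 * 19^2 = 9386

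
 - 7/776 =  - 1 + 769/776 = - 0.01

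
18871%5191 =3298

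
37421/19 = 37421/19 = 1969.53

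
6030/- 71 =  - 6030/71 = -84.93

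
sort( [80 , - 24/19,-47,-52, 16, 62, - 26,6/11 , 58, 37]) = [ - 52, - 47,  -  26, - 24/19, 6/11, 16, 37  ,  58, 62, 80 ] 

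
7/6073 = 7/6073 = 0.00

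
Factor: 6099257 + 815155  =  6914412 =2^2*3^2*29^1*37^1*179^1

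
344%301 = 43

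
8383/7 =8383/7 = 1197.57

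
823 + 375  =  1198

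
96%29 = 9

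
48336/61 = 792 + 24/61 = 792.39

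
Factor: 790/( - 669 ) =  -2^1*3^(-1)*5^1*79^1*223^( - 1 ) 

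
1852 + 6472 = 8324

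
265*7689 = 2037585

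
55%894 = 55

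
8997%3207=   2583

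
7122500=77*92500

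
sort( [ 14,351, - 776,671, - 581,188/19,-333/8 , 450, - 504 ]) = [-776 , - 581, -504, - 333/8, 188/19,14, 351,450, 671 ]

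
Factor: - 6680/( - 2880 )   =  2^(- 3)  *  3^( - 2)*167^1 = 167/72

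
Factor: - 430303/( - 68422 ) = 2^( -1 )*34211^( - 1) * 430303^1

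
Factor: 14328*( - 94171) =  - 2^3*3^2*7^1 *11^1*199^1*1223^1=- 1349282088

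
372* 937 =348564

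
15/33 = 5/11= 0.45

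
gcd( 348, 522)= 174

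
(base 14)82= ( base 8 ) 162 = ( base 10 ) 114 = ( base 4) 1302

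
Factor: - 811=  -  811^1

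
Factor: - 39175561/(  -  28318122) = 2^( - 1)*3^( - 2)*7^(-1)*137^1*379^(-1) * 593^( - 1)*285953^1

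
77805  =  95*819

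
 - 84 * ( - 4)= 336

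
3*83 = 249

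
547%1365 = 547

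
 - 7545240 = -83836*90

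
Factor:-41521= - 41521^1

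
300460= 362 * 830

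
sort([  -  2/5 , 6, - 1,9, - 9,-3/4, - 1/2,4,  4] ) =[ - 9, - 1, - 3/4, - 1/2, - 2/5,4  ,  4,6, 9]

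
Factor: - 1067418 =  - 2^1*3^4*11^1*599^1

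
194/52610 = 97/26305 = 0.00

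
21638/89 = 21638/89= 243.12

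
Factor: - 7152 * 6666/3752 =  - 5959404/469  =  - 2^2*3^2* 7^( - 1) * 11^1*67^( - 1) * 101^1 * 149^1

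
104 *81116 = 8436064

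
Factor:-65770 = -2^1*5^1*6577^1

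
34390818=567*60654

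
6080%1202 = 70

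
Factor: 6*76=456=2^3*3^1 *19^1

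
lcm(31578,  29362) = 1673634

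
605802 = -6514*(  -  93 )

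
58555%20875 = 16805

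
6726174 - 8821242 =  - 2095068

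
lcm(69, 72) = 1656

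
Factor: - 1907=- 1907^1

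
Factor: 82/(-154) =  -41/77 = -7^( -1)*11^( -1 )*41^1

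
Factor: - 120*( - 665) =2^3*3^1*5^2*7^1*19^1= 79800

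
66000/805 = 81 + 159/161 = 81.99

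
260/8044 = 65/2011 = 0.03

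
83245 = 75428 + 7817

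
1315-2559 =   -  1244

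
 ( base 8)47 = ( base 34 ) 15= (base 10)39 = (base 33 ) 16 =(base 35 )14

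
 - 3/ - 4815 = 1/1605 = 0.00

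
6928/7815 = 6928/7815 = 0.89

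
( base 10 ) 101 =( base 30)3B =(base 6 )245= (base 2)1100101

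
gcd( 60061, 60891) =1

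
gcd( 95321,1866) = 1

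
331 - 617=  - 286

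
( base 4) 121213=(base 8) 3147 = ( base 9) 2221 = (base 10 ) 1639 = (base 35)1BT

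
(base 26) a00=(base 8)15150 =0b1101001101000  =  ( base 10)6760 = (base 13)3100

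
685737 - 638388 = 47349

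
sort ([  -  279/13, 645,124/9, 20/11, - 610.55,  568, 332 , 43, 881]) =[ - 610.55,- 279/13, 20/11, 124/9,43 , 332, 568,645,881 ]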